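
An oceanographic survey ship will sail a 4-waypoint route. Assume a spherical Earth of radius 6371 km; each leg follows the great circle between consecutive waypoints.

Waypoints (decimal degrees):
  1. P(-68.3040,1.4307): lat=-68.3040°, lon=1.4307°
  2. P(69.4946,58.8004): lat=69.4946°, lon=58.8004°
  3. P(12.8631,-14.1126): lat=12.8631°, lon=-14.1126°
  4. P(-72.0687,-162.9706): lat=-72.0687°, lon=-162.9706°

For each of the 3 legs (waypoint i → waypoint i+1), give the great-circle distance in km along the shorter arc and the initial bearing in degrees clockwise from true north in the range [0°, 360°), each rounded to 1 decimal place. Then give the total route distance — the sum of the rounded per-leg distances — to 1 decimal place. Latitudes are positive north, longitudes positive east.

Leg 1: dist=15920.2 km, bearing=29.5°
Leg 2: dist=8007.1 km, bearing=258.5°
Leg 3: dist=13115.5 km, bearing=190.4°
Total: 37042.8 km

Leg 1: φ1=-1.1921297, φ2=1.2129096, Δφ=2.4050393, Δλ=1.0012902 rad; a=sin²(Δφ/2)+cosφ1·cosφ2·sin²(Δλ/2)=0.9002293710; c=2·atan2(√a, √(1-a))=2.498856505; dist=6371·c=15920.215 ≈ 15920.2 km; running total=15920.2 km
Leg 1 bearing: y=sinΔλ·cosφ2=0.29500757, x=cosφ1·sinφ2-sinφ1·cosφ2·cosΔλ=0.52176272; θ=atan2(y, x)=29.4841° ≈ 29.5°
Leg 2: φ1=1.2129096, φ2=0.2245034, Δφ=-0.9884061, Δλ=-1.2725719 rad; a=sin²(Δφ/2)+cosφ1·cosφ2·sin²(Δλ/2)=0.3455705408; c=2·atan2(√a, √(1-a))=1.256803268; dist=6371·c=8007.094 ≈ 8007.1 km; running total=23927.3 km
Leg 2 bearing: y=sinΔλ·cosφ2=-0.93187219, x=cosφ1·sinφ2-sinφ1·cosφ2·cosΔλ=-0.19031656; θ=atan2(y, x)=-101.5428° <0 so +360° → 258.4572° ≈ 258.5°
Leg 3: φ1=0.2245034, φ2=-1.2578361, Δφ=-1.4823395, Δλ=-2.5980622 rad; a=sin²(Δφ/2)+cosφ1·cosφ2·sin²(Δλ/2)=0.7343518650; c=2·atan2(√a, √(1-a))=2.058619094; dist=6371·c=13115.462 ≈ 13115.5 km; running total=37042.8 km
Leg 3 bearing: y=sinΔλ·cosφ2=-0.15922163, x=cosφ1·sinφ2-sinφ1·cosφ2·cosΔλ=-0.86888738; θ=atan2(y, x)=-169.6159° <0 so +360° → 190.3841° ≈ 190.4°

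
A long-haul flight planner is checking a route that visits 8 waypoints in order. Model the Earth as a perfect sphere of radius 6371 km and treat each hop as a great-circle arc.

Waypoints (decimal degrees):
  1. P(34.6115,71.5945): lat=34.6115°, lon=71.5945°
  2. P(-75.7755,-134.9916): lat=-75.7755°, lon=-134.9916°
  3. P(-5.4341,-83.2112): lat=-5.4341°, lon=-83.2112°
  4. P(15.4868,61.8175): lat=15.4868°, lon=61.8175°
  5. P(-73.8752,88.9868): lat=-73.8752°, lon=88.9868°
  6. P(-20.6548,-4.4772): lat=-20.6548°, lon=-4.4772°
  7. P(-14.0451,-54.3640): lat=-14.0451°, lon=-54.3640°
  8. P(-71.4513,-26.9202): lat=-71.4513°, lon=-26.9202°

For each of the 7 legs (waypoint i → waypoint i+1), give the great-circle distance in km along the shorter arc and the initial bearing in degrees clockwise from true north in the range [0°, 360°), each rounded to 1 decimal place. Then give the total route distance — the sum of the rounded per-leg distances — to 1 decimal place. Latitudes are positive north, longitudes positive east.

Leg 1: φ1=0.6040846, φ2=-1.3225320, Δφ=-1.9266166, Δλ=-3.6056076 rad; a=sin²(Δφ/2)+cosφ1·cosφ2·sin²(Δλ/2)=0.8657224558; c=2·atan2(√a, √(1-a))=2.391234824; dist=6371·c=15234.557 ≈ 15234.6 km; running total=15234.6 km
Leg 1 bearing: y=sinΔλ·cosφ2=0.10997091, x=cosφ1·sinφ2-sinφ1·cosφ2·cosΔλ=-0.67297455; θ=atan2(y, x)=170.7193° ≈ 170.7°
Leg 2: φ1=-1.3225320, φ2=-0.0948429, Δφ=1.2276890, Δλ=0.9037385 rad; a=sin²(Δφ/2)+cosφ1·cosφ2·sin²(Δλ/2)=0.3784316830; c=2·atan2(√a, √(1-a))=1.325198110; dist=6371·c=8442.837 ≈ 8442.8 km; running total=23677.4 km
Leg 2 bearing: y=sinΔλ·cosφ2=0.78211444, x=cosφ1·sinφ2-sinφ1·cosφ2·cosΔλ=0.57374349; θ=atan2(y, x)=53.7370° ≈ 53.7°
Leg 3: φ1=-0.0948429, φ2=0.2702957, Δφ=0.3651386, Δλ=2.5312283 rad; a=sin²(Δφ/2)+cosφ1·cosφ2·sin²(Δλ/2)=0.9057123428; c=2·atan2(√a, √(1-a))=2.517381956; dist=6371·c=16038.240 ≈ 16038.2 km; running total=39715.6 km
Leg 3 bearing: y=sinΔλ·cosφ2=0.55235553, x=cosφ1·sinφ2-sinφ1·cosφ2·cosΔλ=0.19103233; θ=atan2(y, x)=70.9220° ≈ 70.9°
Leg 4: φ1=0.2702957, φ2=-1.2893655, Δφ=-1.5596611, Δλ=0.4741937 rad; a=sin²(Δφ/2)+cosφ1·cosφ2·sin²(Δλ/2)=0.5091984245; c=2·atan2(√a, √(1-a))=1.589194214; dist=6371·c=10124.756 ≈ 10124.8 km; running total=49840.4 km
Leg 4 bearing: y=sinΔλ·cosφ2=0.12681766, x=cosφ1·sinφ2-sinφ1·cosφ2·cosΔλ=-0.99175543; θ=atan2(y, x)=172.7130° ≈ 172.7°
Leg 5: φ1=-1.2893655, φ2=-0.3604943, Δφ=0.9288712, Δλ=-1.6312545 rad; a=sin²(Δφ/2)+cosφ1·cosφ2·sin²(Δλ/2)=0.3384212318; c=2·atan2(√a, √(1-a))=1.241732173; dist=6371·c=7911.076 ≈ 7911.1 km; running total=57751.5 km
Leg 5 bearing: y=sinΔλ·cosφ2=-0.93401299, x=cosφ1·sinφ2-sinφ1·cosφ2·cosΔλ=-0.15227916; θ=atan2(y, x)=-99.2599° <0 so +360° → 260.7401° ≈ 260.7°
Leg 6: φ1=-0.3604943, φ2=-0.2451332, Δφ=0.1153610, Δλ=-0.8706889 rad; a=sin²(Δφ/2)+cosφ1·cosφ2·sin²(Δλ/2)=0.1647666159; c=2·atan2(√a, √(1-a))=0.835958599; dist=6371·c=5325.892 ≈ 5325.9 km; running total=63077.4 km
Leg 6 bearing: y=sinΔλ·cosφ2=-0.74191010, x=cosφ1·sinφ2-sinφ1·cosφ2·cosΔλ=-0.00661232; θ=atan2(y, x)=-90.5106° <0 so +360° → 269.4894° ≈ 269.5°
Leg 7: φ1=-0.2451332, φ2=-1.2470604, Δφ=-1.0019272, Δλ=0.4789847 rad; a=sin²(Δφ/2)+cosφ1·cosφ2·sin²(Δλ/2)=0.2480246373; c=2·atan2(√a, √(1-a))=1.042629607; dist=6371·c=6642.593 ≈ 6642.6 km; running total=69720.0 km
Leg 7 bearing: y=sinΔλ·cosφ2=0.14661028, x=cosφ1·sinφ2-sinφ1·cosφ2·cosΔλ=-0.85119862; θ=atan2(y, x)=170.2273° ≈ 170.2°

Leg 1: dist=15234.6 km, bearing=170.7°
Leg 2: dist=8442.8 km, bearing=53.7°
Leg 3: dist=16038.2 km, bearing=70.9°
Leg 4: dist=10124.8 km, bearing=172.7°
Leg 5: dist=7911.1 km, bearing=260.7°
Leg 6: dist=5325.9 km, bearing=269.5°
Leg 7: dist=6642.6 km, bearing=170.2°
Total: 69720.0 km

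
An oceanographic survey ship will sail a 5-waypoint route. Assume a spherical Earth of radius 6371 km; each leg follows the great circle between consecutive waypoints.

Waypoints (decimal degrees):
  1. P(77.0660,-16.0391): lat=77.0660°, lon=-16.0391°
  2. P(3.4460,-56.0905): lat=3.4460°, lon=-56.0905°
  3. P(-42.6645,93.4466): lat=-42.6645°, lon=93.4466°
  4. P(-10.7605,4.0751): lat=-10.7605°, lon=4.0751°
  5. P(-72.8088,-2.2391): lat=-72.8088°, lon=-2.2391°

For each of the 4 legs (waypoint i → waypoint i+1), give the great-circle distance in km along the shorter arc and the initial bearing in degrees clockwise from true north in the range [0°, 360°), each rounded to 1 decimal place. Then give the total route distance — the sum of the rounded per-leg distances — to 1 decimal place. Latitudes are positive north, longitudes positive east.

Leg 1: φ1=1.3450554, φ2=0.0601440, Δφ=-1.2849114, Δλ=-0.6990288 rad; a=sin²(Δφ/2)+cosφ1·cosφ2·sin²(Δλ/2)=0.3851967849; c=2·atan2(√a, √(1-a))=1.339123036; dist=6371·c=8531.553 ≈ 8531.6 km; running total=8531.6 km
Leg 1 bearing: y=sinΔλ·cosφ2=-0.64231110, x=cosφ1·sinφ2-sinφ1·cosφ2·cosΔλ=-0.73124370; θ=atan2(y, x)=-138.7045° <0 so +360° → 221.2955° ≈ 221.3°
Leg 2: φ1=0.0601440, φ2=-0.7446360, Δφ=-0.8047800, Δλ=2.6099147 rad; a=sin²(Δφ/2)+cosφ1·cosφ2·sin²(Δλ/2)=0.8367082838; c=2·atan2(√a, √(1-a))=2.309617028; dist=6371·c=14714.570 ≈ 14714.6 km; running total=23246.2 km
Leg 2 bearing: y=sinΔλ·cosφ2=0.37280020, x=cosφ1·sinφ2-sinφ1·cosφ2·cosΔλ=-0.63838087; θ=atan2(y, x)=149.7160° ≈ 149.7°
Leg 3: φ1=-0.7446360, φ2=-0.1878062, Δφ=0.5568298, Δλ=-1.5598269 rad; a=sin²(Δφ/2)+cosφ1·cosφ2·sin²(Δλ/2)=0.4327728410; c=2·atan2(√a, √(1-a))=1.435933567; dist=6371·c=9148.333 ≈ 9148.3 km; running total=32394.5 km
Leg 3 bearing: y=sinΔλ·cosφ2=-0.98235709, x=cosφ1·sinφ2-sinφ1·cosφ2·cosΔλ=-0.12998683; θ=atan2(y, x)=-97.5377° <0 so +360° → 262.4623° ≈ 262.5°
Leg 4: φ1=-0.1878062, φ2=-1.2707533, Δφ=-1.0829471, Δλ=-0.1102036 rad; a=sin²(Δφ/2)+cosφ1·cosφ2·sin²(Δλ/2)=0.2665171759; c=2·atan2(√a, √(1-a))=1.084940126; dist=6371·c=6912.154 ≈ 6912.2 km; running total=39306.7 km
Leg 4 bearing: y=sinΔλ·cosφ2=-0.03250603, x=cosφ1·sinφ2-sinφ1·cosφ2·cosΔλ=-0.88367779; θ=atan2(y, x)=-177.8933° <0 so +360° → 182.1067° ≈ 182.1°

Leg 1: dist=8531.6 km, bearing=221.3°
Leg 2: dist=14714.6 km, bearing=149.7°
Leg 3: dist=9148.3 km, bearing=262.5°
Leg 4: dist=6912.2 km, bearing=182.1°
Total: 39306.7 km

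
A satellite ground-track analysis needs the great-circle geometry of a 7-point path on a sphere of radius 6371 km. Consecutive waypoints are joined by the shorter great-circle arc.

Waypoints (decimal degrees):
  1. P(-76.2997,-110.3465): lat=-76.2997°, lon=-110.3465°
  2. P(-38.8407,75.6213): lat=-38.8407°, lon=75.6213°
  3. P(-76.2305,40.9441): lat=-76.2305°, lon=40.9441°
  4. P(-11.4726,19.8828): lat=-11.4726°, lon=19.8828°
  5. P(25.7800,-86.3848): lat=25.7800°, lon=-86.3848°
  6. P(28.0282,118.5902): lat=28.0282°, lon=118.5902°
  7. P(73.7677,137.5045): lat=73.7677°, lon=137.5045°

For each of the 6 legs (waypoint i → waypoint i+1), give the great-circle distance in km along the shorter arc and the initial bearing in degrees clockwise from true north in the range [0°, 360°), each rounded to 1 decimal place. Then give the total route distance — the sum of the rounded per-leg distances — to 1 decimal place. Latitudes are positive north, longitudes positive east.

Leg 1: φ1=-1.3316810, φ2=-0.6778981, Δφ=0.6537829, Δλ=3.2457504 rad; a=sin²(Δφ/2)+cosφ1·cosφ2·sin²(Δλ/2)=0.2870811933; c=2·atan2(√a, √(1-a))=1.130908898; dist=6371·c=7205.021 ≈ 7205.0 km; running total=7205.0 km
Leg 1 bearing: y=sinΔλ·cosφ2=-0.08098110, x=cosφ1·sinφ2-sinφ1·cosφ2·cosΔλ=-0.90116835; θ=atan2(y, x)=-174.8651° <0 so +360° → 185.1349° ≈ 185.1°
Leg 2: φ1=-0.6778981, φ2=-1.3304732, Δφ=-0.6525751, Δλ=-0.6052313 rad; a=sin²(Δφ/2)+cosφ1·cosφ2·sin²(Δλ/2)=0.1192039336; c=2·atan2(√a, √(1-a))=0.705029965; dist=6371·c=4491.746 ≈ 4491.7 km; running total=11696.7 km
Leg 2 bearing: y=sinΔλ·cosφ2=-0.13542002, x=cosφ1·sinφ2-sinφ1·cosφ2·cosΔλ=-0.63374983; θ=atan2(y, x)=-167.9384° <0 so +360° → 192.0616° ≈ 192.1°
Leg 3: φ1=-1.3304732, φ2=-0.2002346, Δφ=1.1302386, Δλ=-0.3675890 rad; a=sin²(Δφ/2)+cosφ1·cosφ2·sin²(Δλ/2)=0.2945693097; c=2·atan2(√a, √(1-a))=1.147397656; dist=6371·c=7310.070 ≈ 7310.1 km; running total=19006.8 km
Leg 3 bearing: y=sinΔλ·cosφ2=-0.35218640, x=cosφ1·sinφ2-sinφ1·cosφ2·cosΔλ=0.84092667; θ=atan2(y, x)=-22.7243° <0 so +360° → 337.2757° ≈ 337.3°
Leg 4: φ1=-0.2002346, φ2=0.4499459, Δφ=0.6501805, Δλ=-1.8547195 rad; a=sin²(Δφ/2)+cosφ1·cosφ2·sin²(Δλ/2)=0.6668540796; c=2·atan2(√a, √(1-a))=1.911030827; dist=6371·c=12175.177 ≈ 12175.2 km; running total=31182.0 km
Leg 4 bearing: y=sinΔλ·cosφ2=-0.86441926, x=cosφ1·sinφ2-sinφ1·cosφ2·cosΔλ=0.37605611; θ=atan2(y, x)=-66.4891° <0 so +360° → 293.5109° ≈ 293.5°
Leg 5: φ1=0.4499459, φ2=0.4891844, Δφ=0.0392385, Δλ=3.5774886 rad; a=sin²(Δφ/2)+cosφ1·cosφ2·sin²(Δλ/2)=0.7580822320; c=2·atan2(√a, √(1-a))=2.113162998; dist=6371·c=13462.961 ≈ 13463.0 km; running total=44645.0 km
Leg 5 bearing: y=sinΔλ·cosφ2=-0.37270297, x=cosφ1·sinφ2-sinφ1·cosφ2·cosΔλ=0.77114638; θ=atan2(y, x)=-25.7950° <0 so +360° → 334.2050° ≈ 334.2°
Leg 6: φ1=0.4891844, φ2=1.2874892, Δφ=0.7983049, Δλ=0.3301168 rad; a=sin²(Δφ/2)+cosφ1·cosφ2·sin²(Δλ/2)=0.1577007801; c=2·atan2(√a, √(1-a))=0.816743668; dist=6371·c=5203.474 ≈ 5203.5 km; running total=49848.5 km
Leg 6 bearing: y=sinΔλ·cosφ2=0.09061142, x=cosφ1·sinφ2-sinφ1·cosφ2·cosΔλ=0.72326658; θ=atan2(y, x)=7.1409° ≈ 7.1°

Leg 1: dist=7205.0 km, bearing=185.1°
Leg 2: dist=4491.7 km, bearing=192.1°
Leg 3: dist=7310.1 km, bearing=337.3°
Leg 4: dist=12175.2 km, bearing=293.5°
Leg 5: dist=13463.0 km, bearing=334.2°
Leg 6: dist=5203.5 km, bearing=7.1°
Total: 49848.5 km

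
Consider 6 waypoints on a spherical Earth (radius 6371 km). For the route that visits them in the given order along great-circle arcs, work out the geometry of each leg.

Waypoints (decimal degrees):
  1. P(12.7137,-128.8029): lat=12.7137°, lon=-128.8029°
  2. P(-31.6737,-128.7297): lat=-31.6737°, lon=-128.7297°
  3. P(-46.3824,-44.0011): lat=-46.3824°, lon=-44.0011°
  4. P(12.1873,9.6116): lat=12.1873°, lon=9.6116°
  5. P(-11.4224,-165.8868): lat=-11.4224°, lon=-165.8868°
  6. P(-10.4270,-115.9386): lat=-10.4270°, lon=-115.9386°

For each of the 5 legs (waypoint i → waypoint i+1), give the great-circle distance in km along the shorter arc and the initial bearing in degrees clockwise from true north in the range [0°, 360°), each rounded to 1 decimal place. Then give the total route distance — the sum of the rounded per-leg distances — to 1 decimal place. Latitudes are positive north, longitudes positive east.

Leg 1: φ1=0.2218959, φ2=-0.5528104, Δφ=-0.7747063, Δλ=0.0012776 rad; a=sin²(Δφ/2)+cosφ1·cosφ2·sin²(Δλ/2)=0.1426870756; c=2·atan2(√a, √(1-a))=0.774707245; dist=6371·c=4935.660 ≈ 4935.7 km; running total=4935.7 km
Leg 1 bearing: y=sinΔλ·cosφ2=0.00108729, x=cosφ1·sinφ2-sinφ1·cosφ2·cosΔλ=-0.69950605; θ=atan2(y, x)=179.9109° ≈ 179.9°
Leg 2: φ1=-0.5528104, φ2=-0.8095256, Δφ=-0.2567152, Δλ=1.4787930 rad; a=sin²(Δφ/2)+cosφ1·cosφ2·sin²(Δλ/2)=0.2829620715; c=2·atan2(√a, √(1-a))=1.121784131; dist=6371·c=7146.887 ≈ 7146.9 km; running total=12082.6 km
Leg 2 bearing: y=sinΔλ·cosφ2=0.68692440, x=cosφ1·sinφ2-sinφ1·cosφ2·cosΔλ=-0.58284905; θ=atan2(y, x)=130.3143° ≈ 130.3°
Leg 3: φ1=-0.8095256, φ2=0.2127085, Δφ=1.0222341, Δλ=0.9357181 rad; a=sin²(Δφ/2)+cosφ1·cosφ2·sin²(Δλ/2)=0.3764074463; c=2·atan2(√a, √(1-a))=1.321022194; dist=6371·c=8416.232 ≈ 8416.2 km; running total=20498.8 km
Leg 3 bearing: y=sinΔλ·cosφ2=0.78688223, x=cosφ1·sinφ2-sinφ1·cosφ2·cosΔλ=0.56543425; θ=atan2(y, x)=54.2999° ≈ 54.3°
Leg 4: φ1=0.2127085, φ2=-0.1993585, Δφ=-0.4120670, Δλ=-3.0630249 rad; a=sin²(Δφ/2)+cosφ1·cosφ2·sin²(Δλ/2)=0.9984776393; c=2·atan2(√a, √(1-a))=3.063537959; dist=6371·c=19517.800 ≈ 19517.8 km; running total=40016.6 km
Leg 4 bearing: y=sinΔλ·cosφ2=-0.07693241, x=cosφ1·sinφ2-sinφ1·cosφ2·cosΔλ=0.01271129; θ=atan2(y, x)=-80.6180° <0 so +360° → 279.3820° ≈ 279.4°
Leg 5: φ1=-0.1993585, φ2=-0.1819855, Δφ=0.0173730, Δλ=0.8717605 rad; a=sin²(Δφ/2)+cosφ1·cosφ2·sin²(Δλ/2)=0.1719194176; c=2·atan2(√a, √(1-a))=0.855075994; dist=6371·c=5447.689 ≈ 5447.7 km; running total=45464.3 km
Leg 5 bearing: y=sinΔλ·cosφ2=0.75282237, x=cosφ1·sinφ2-sinφ1·cosφ2·cosΔλ=-0.05206735; θ=atan2(y, x)=93.9564° ≈ 94.0°

Leg 1: dist=4935.7 km, bearing=179.9°
Leg 2: dist=7146.9 km, bearing=130.3°
Leg 3: dist=8416.2 km, bearing=54.3°
Leg 4: dist=19517.8 km, bearing=279.4°
Leg 5: dist=5447.7 km, bearing=94.0°
Total: 45464.3 km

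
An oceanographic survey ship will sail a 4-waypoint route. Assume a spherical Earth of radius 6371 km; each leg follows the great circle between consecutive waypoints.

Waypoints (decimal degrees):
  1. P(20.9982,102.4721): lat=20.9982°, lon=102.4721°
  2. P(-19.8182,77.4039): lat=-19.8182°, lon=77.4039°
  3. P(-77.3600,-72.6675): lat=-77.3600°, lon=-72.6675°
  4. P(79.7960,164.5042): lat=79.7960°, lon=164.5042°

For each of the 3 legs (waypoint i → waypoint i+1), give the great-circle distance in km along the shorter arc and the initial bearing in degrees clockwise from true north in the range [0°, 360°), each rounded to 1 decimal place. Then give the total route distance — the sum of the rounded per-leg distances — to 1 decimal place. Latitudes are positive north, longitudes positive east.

Leg 1: φ1=0.3664877, φ2=-0.3458928, Δφ=-0.7123806, Δλ=-0.4375226 rad; a=sin²(Δφ/2)+cosφ1·cosφ2·sin²(Δλ/2)=0.1629620384; c=2·atan2(√a, √(1-a))=0.831083354; dist=6371·c=5294.832 ≈ 5294.8 km; running total=5294.8 km
Leg 1 bearing: y=sinΔλ·cosφ2=-0.39860252, x=cosφ1·sinφ2-sinφ1·cosφ2·cosΔλ=-0.62188237; θ=atan2(y, x)=-147.3417° <0 so +360° → 212.6583° ≈ 212.7°
Leg 2: φ1=-0.3458928, φ2=-1.3501867, Δφ=-1.0042939, Δλ=-2.6192400 rad; a=sin²(Δφ/2)+cosφ1·cosφ2·sin²(Δλ/2)=0.4237959070; c=2·atan2(√a, √(1-a))=1.417791857; dist=6371·c=9032.752 ≈ 9032.8 km; running total=14327.6 km
Leg 2 bearing: y=sinΔλ·cosφ2=-0.10917601, x=cosφ1·sinφ2-sinφ1·cosφ2·cosΔλ=-0.98226898; θ=atan2(y, x)=-173.6578° <0 so +360° → 186.3422° ≈ 186.3°
Leg 3: φ1=-1.3501867, φ2=1.3927029, Δφ=2.7428896, Δλ=4.1394271 rad; a=sin²(Δφ/2)+cosφ1·cosφ2·sin²(Δλ/2)=0.9906732480; c=2·atan2(√a, √(1-a))=2.948140921; dist=6371·c=18782.606 ≈ 18782.6 km; running total=33110.2 km
Leg 3 bearing: y=sinΔλ·cosφ2=-0.14886186, x=cosφ1·sinφ2-sinφ1·cosφ2·cosΔλ=0.12165197; θ=atan2(y, x)=-50.7438° <0 so +360° → 309.2562° ≈ 309.3°

Leg 1: dist=5294.8 km, bearing=212.7°
Leg 2: dist=9032.8 km, bearing=186.3°
Leg 3: dist=18782.6 km, bearing=309.3°
Total: 33110.2 km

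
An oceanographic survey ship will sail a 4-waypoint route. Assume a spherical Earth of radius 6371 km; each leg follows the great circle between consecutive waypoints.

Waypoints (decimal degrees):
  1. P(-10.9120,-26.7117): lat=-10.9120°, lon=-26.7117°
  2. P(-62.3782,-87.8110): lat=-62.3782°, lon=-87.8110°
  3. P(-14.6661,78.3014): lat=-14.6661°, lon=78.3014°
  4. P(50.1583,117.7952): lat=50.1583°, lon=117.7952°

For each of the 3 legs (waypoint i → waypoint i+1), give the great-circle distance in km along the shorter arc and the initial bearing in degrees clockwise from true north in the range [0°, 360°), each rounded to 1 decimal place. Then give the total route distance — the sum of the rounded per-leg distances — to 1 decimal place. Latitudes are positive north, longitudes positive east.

Leg 1: φ1=-0.1904503, φ2=-1.0887050, Δφ=-0.8982546, Δλ=-1.0663840 rad; a=sin²(Δφ/2)+cosφ1·cosφ2·sin²(Δλ/2)=0.3061273811; c=2·atan2(√a, √(1-a))=1.172612128; dist=6371·c=7470.712 ≈ 7470.7 km; running total=7470.7 km
Leg 1 bearing: y=sinΔλ·cosφ2=-0.40589167, x=cosφ1·sinφ2-sinφ1·cosφ2·cosΔλ=-0.82759023; θ=atan2(y, x)=-153.8744° <0 so +360° → 206.1256° ≈ 206.1°
Leg 2: φ1=-1.0887050, φ2=-0.2559717, Δφ=0.8327332, Δλ=2.8992083 rad; a=sin²(Δφ/2)+cosφ1·cosφ2·sin²(Δλ/2)=0.6055432421; c=2·atan2(√a, √(1-a))=1.783482683; dist=6371·c=11362.568 ≈ 11362.6 km; running total=18833.3 km
Leg 2 bearing: y=sinΔλ·cosφ2=0.23219762, x=cosφ1·sinφ2-sinφ1·cosφ2·cosΔλ=-0.94948763; θ=atan2(y, x)=166.2580° ≈ 166.3°
Leg 3: φ1=-0.2559717, φ2=0.8754275, Δφ=1.1313992, Δλ=0.6892968 rad; a=sin²(Δφ/2)+cosφ1·cosφ2·sin²(Δλ/2)=0.3580545939; c=2·atan2(√a, √(1-a))=1.282946879; dist=6371·c=8173.655 ≈ 8173.7 km; running total=27007.0 km
Leg 3 bearing: y=sinΔλ·cosφ2=0.40746190, x=cosφ1·sinφ2-sinφ1·cosφ2·cosΔλ=0.86797512; θ=atan2(y, x)=25.1472° ≈ 25.1°

Leg 1: dist=7470.7 km, bearing=206.1°
Leg 2: dist=11362.6 km, bearing=166.3°
Leg 3: dist=8173.7 km, bearing=25.1°
Total: 27007.0 km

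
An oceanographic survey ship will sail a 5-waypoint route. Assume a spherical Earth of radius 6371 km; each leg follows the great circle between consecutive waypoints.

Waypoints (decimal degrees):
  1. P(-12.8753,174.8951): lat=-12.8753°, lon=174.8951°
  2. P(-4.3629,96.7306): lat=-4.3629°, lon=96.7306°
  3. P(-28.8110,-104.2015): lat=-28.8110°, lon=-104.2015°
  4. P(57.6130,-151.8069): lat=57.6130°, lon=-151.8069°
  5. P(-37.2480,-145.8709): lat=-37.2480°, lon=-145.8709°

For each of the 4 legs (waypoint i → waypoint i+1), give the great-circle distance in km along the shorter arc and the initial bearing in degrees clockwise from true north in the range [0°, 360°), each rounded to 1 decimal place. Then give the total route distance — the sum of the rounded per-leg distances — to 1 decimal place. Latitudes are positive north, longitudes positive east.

Leg 1: φ1=-0.2247164, φ2=-0.0761470, Δφ=0.1485694, Δλ=-1.3642279 rad; a=sin²(Δφ/2)+cosφ1·cosφ2·sin²(Δλ/2)=0.3918411410; c=2·atan2(√a, √(1-a))=1.352755024; dist=6371·c=8618.402 ≈ 8618.4 km; running total=8618.4 km
Leg 1 bearing: y=sinΔλ·cosφ2=-0.97590432, x=cosφ1·sinφ2-sinφ1·cosφ2·cosΔλ=-0.02859019; θ=atan2(y, x)=-91.6781° <0 so +360° → 268.3219° ≈ 268.3°
Leg 2: φ1=-0.0761470, φ2=-0.5028468, Δφ=-0.4266998, Δλ=-3.5069267 rad; a=sin²(Δφ/2)+cosφ1·cosφ2·sin²(Δλ/2)=0.8896775016; c=2·atan2(√a, √(1-a))=2.464432096; dist=6371·c=15700.897 ≈ 15700.9 km; running total=24319.3 km
Leg 2 bearing: y=sinΔλ·cosφ2=0.31303744, x=cosφ1·sinφ2-sinφ1·cosφ2·cosΔλ=-0.54278296; θ=atan2(y, x)=150.0268° ≈ 150.0°
Leg 3: φ1=-0.5028468, φ2=1.0055365, Δφ=1.5083834, Δλ=-0.8308710 rad; a=sin²(Δφ/2)+cosφ1·cosφ2·sin²(Δλ/2)=0.5452601216; c=2·atan2(√a, √(1-a))=1.661440647; dist=6371·c=10585.038 ≈ 10585.0 km; running total=34904.3 km
Leg 3 bearing: y=sinΔλ·cosφ2=-0.39557672, x=cosφ1·sinφ2-sinφ1·cosφ2·cosΔλ=0.91396124; θ=atan2(y, x)=-23.4037° <0 so +360° → 336.5963° ≈ 336.6°
Leg 4: φ1=1.0055365, φ2=-0.6501002, Δφ=-1.6556368, Δλ=0.1036027 rad; a=sin²(Δφ/2)+cosφ1·cosφ2·sin²(Δλ/2)=0.5435124685; c=2·atan2(√a, √(1-a))=1.657931485; dist=6371·c=10562.681 ≈ 10562.7 km; running total=45467.0 km
Leg 4 bearing: y=sinΔλ·cosφ2=0.08232273, x=cosφ1·sinφ2-sinφ1·cosφ2·cosΔλ=-0.99279889; θ=atan2(y, x)=175.2599° ≈ 175.3°

Leg 1: dist=8618.4 km, bearing=268.3°
Leg 2: dist=15700.9 km, bearing=150.0°
Leg 3: dist=10585.0 km, bearing=336.6°
Leg 4: dist=10562.7 km, bearing=175.3°
Total: 45467.0 km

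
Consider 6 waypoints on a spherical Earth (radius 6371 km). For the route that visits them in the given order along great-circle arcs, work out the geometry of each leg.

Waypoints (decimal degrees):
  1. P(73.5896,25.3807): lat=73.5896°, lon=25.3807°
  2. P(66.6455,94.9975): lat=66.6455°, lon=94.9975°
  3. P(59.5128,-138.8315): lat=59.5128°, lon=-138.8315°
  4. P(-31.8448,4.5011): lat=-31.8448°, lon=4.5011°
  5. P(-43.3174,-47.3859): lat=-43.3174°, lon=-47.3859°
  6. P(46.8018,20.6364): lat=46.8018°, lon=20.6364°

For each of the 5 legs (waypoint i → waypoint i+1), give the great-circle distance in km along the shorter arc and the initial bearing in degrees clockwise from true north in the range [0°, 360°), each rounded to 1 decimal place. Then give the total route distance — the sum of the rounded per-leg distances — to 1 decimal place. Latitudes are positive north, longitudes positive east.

Leg 1: dist=2570.9 km, bearing=71.1°
Leg 2: dist=5308.9 km, bearing=33.6°
Leg 3: dist=15919.3 km, bearing=57.8°
Leg 4: dist=4667.4 km, bearing=238.9°
Leg 5: dist=12040.6 km, bearing=42.0°
Total: 40507.1 km

Leg 1: φ1=1.2843808, φ2=1.1631834, Δφ=-0.1211974, Δλ=1.2150424 rad; a=sin²(Δφ/2)+cosφ1·cosφ2·sin²(Δλ/2)=0.0401612845; c=2·atan2(√a, √(1-a))=0.403538100; dist=6371·c=2570.941 ≈ 2570.9 km; running total=2570.9 km
Leg 1 bearing: y=sinΔλ·cosφ2=0.37159685, x=cosφ1·sinφ2-sinφ1·cosφ2·cosΔλ=0.12692205; θ=atan2(y, x)=71.1420° ≈ 71.1°
Leg 2: φ1=1.1631834, φ2=1.0386943, Δφ=-0.1244891, Δλ=-4.0810859 rad; a=sin²(Δφ/2)+cosφ1·cosφ2·sin²(Δλ/2)=0.1637808134; c=2·atan2(√a, √(1-a))=0.833298031; dist=6371·c=5308.942 ≈ 5308.9 km; running total=7879.8 km
Leg 2 bearing: y=sinΔλ·cosφ2=0.40955958, x=cosφ1·sinφ2-sinφ1·cosφ2·cosΔλ=0.61651243; θ=atan2(y, x)=33.5968° ≈ 33.6°
Leg 3: φ1=1.0386943, φ2=-0.5557966, Δφ=-1.5944909, Δλ=2.5016258 rad; a=sin²(Δφ/2)+cosφ1·cosφ2·sin²(Δλ/2)=0.9001843958; c=2·atan2(√a, √(1-a))=2.498706450; dist=6371·c=15919.259 ≈ 15919.3 km; running total=23799.1 km
Leg 3 bearing: y=sinΔλ·cosφ2=0.50728324, x=cosφ1·sinφ2-sinφ1·cosφ2·cosΔλ=0.31948945; θ=atan2(y, x)=57.7971° ≈ 57.8°
Leg 4: φ1=-0.5557966, φ2=-0.7560313, Δφ=-0.2002346, Δλ=-0.9055990 rad; a=sin²(Δφ/2)+cosφ1·cosφ2·sin²(Δλ/2)=0.1282806834; c=2·atan2(√a, √(1-a))=0.732599090; dist=6371·c=4667.389 ≈ 4667.4 km; running total=28466.5 km
Leg 4 bearing: y=sinΔλ·cosφ2=-0.57244407, x=cosφ1·sinφ2-sinφ1·cosφ2·cosΔλ=-0.34584214; θ=atan2(y, x)=-121.1383° <0 so +360° → 238.8617° ≈ 238.9°
Leg 5: φ1=-0.7560313, φ2=0.8168455, Δφ=1.5728768, Δλ=1.1872131 rad; a=sin²(Δφ/2)+cosφ1·cosφ2·sin²(Δλ/2)=0.6568641365; c=2·atan2(√a, √(1-a))=1.889913337; dist=6371·c=12040.638 ≈ 12040.6 km; running total=40507.1 km
Leg 5 bearing: y=sinΔλ·cosφ2=0.63477955, x=cosφ1·sinφ2-sinφ1·cosφ2·cosΔλ=0.70613703; θ=atan2(y, x)=41.9539° ≈ 42.0°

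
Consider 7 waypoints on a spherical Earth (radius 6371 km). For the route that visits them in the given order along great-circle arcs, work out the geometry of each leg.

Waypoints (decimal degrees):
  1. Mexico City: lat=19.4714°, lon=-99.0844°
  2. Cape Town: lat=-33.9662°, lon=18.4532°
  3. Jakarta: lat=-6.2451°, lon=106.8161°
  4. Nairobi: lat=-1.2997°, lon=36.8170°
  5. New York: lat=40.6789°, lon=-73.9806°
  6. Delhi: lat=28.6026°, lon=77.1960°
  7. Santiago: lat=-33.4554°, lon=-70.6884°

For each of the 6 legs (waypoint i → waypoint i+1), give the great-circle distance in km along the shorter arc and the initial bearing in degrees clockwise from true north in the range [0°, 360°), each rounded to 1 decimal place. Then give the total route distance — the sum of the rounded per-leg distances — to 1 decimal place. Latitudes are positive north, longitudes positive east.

Leg 1: φ1=0.3398400, φ2=-0.5928220, Δφ=-0.9326621, Δλ=2.0514181 rad; a=sin²(Δφ/2)+cosφ1·cosφ2·sin²(Δλ/2)=0.7738741560; c=2·atan2(√a, √(1-a))=2.150466850; dist=6371·c=13700.624 ≈ 13700.6 km; running total=13700.6 km
Leg 1 bearing: y=sinΔλ·cosφ2=0.73540631, x=cosφ1·sinφ2-sinφ1·cosφ2·cosΔλ=-0.39893526; θ=atan2(y, x)=118.4785° ≈ 118.5°
Leg 2: φ1=-0.5928220, φ2=-0.1089976, Δφ=0.4838245, Δλ=1.5422235 rad; a=sin²(Δφ/2)+cosφ1·cosφ2·sin²(Δλ/2)=0.4578348334; c=2·atan2(√a, √(1-a))=1.486365718; dist=6371·c=9469.636 ≈ 9469.6 km; running total=23170.2 km
Leg 2 bearing: y=sinΔλ·cosφ2=0.99365989, x=cosφ1·sinφ2-sinφ1·cosφ2·cosΔλ=-0.07435329; θ=atan2(y, x)=94.2793° ≈ 94.3°
Leg 3: φ1=-0.1089976, φ2=-0.0226840, Δφ=0.0863135, Δλ=-1.2217148 rad; a=sin²(Δφ/2)+cosφ1·cosφ2·sin²(Δλ/2)=0.3288074627; c=2·atan2(√a, √(1-a))=1.221342097; dist=6371·c=7781.171 ≈ 7781.2 km; running total=30951.4 km
Leg 3 bearing: y=sinΔλ·cosφ2=-0.93944549, x=cosφ1·sinφ2-sinφ1·cosφ2·cosΔλ=0.01465013; θ=atan2(y, x)=-89.1066° <0 so +360° → 270.8934° ≈ 270.9°
Leg 4: φ1=-0.0226840, φ2=0.7099807, Δφ=0.7326648, Δλ=-1.9337829 rad; a=sin²(Δφ/2)+cosφ1·cosφ2·sin²(Δλ/2)=0.6419948468; c=2·atan2(√a, √(1-a))=1.858748901; dist=6371·c=11842.089 ≈ 11842.1 km; running total=42793.5 km
Leg 4 bearing: y=sinΔλ·cosφ2=-0.70895917, x=cosφ1·sinφ2-sinφ1·cosφ2·cosΔλ=0.64554376; θ=atan2(y, x)=-47.6805° <0 so +360° → 312.3195° ≈ 312.3°
Leg 5: φ1=0.7099807, φ2=0.4992095, Δφ=-0.2107712, Δλ=2.6385294 rad; a=sin²(Δφ/2)+cosφ1·cosφ2·sin²(Δλ/2)=0.6356439571; c=2·atan2(√a, √(1-a))=1.845527202; dist=6371·c=11757.854 ≈ 11757.9 km; running total=54551.4 km
Leg 5 bearing: y=sinΔλ·cosφ2=0.42327524, x=cosφ1·sinφ2-sinφ1·cosφ2·cosΔλ=0.86443099; θ=atan2(y, x)=26.0890° ≈ 26.1°
Leg 6: φ1=0.4992095, φ2=-0.5839069, Δφ=-1.0831164, Δλ=-2.5810697 rad; a=sin²(Δφ/2)+cosφ1·cosφ2·sin²(Δλ/2)=0.9421633372; c=2·atan2(√a, √(1-a))=2.655846146; dist=6371·c=16920.396 ≈ 16920.4 km; running total=71471.8 km
Leg 6 bearing: y=sinΔλ·cosφ2=-0.44354633, x=cosφ1·sinφ2-sinφ1·cosφ2·cosΔλ=-0.14571542; θ=atan2(y, x)=-108.1866° <0 so +360° → 251.8134° ≈ 251.8°

Leg 1: dist=13700.6 km, bearing=118.5°
Leg 2: dist=9469.6 km, bearing=94.3°
Leg 3: dist=7781.2 km, bearing=270.9°
Leg 4: dist=11842.1 km, bearing=312.3°
Leg 5: dist=11757.9 km, bearing=26.1°
Leg 6: dist=16920.4 km, bearing=251.8°
Total: 71471.8 km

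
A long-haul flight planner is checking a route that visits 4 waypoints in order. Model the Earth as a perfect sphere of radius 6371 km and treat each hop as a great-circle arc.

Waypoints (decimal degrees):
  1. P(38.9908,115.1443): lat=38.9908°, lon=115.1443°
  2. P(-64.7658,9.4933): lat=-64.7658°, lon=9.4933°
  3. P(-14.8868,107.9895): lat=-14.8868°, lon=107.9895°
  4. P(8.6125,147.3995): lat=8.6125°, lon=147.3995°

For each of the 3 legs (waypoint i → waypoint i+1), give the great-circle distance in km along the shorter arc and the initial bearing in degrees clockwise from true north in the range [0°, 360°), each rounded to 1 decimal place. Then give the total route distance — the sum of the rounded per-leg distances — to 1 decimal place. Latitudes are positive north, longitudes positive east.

Leg 1: dist=14587.6 km, bearing=213.1°
Leg 2: dist=8909.3 km, bearing=104.0°
Leg 3: dist=5069.3 km, bearing=61.5°
Total: 28566.2 km

Leg 1: φ1=0.6805178, φ2=-1.1303765, Δφ=-1.8108943, Δλ=-1.8439578 rad; a=sin²(Δφ/2)+cosφ1·cosφ2·sin²(Δλ/2)=0.8292726336; c=2·atan2(√a, √(1-a))=2.289680355; dist=6371·c=14587.554 ≈ 14587.6 km; running total=14587.6 km
Leg 1 bearing: y=sinΔλ·cosφ2=-0.41051259, x=cosφ1·sinφ2-sinφ1·cosφ2·cosΔλ=-0.63071193; θ=atan2(y, x)=-146.9410° <0 so +360° → 213.0590° ≈ 213.1°
Leg 2: φ1=-1.1303765, φ2=-0.2598237, Δφ=0.8705528, Δλ=1.7190830 rad; a=sin²(Δφ/2)+cosφ1·cosφ2·sin²(Δλ/2)=0.4142390078; c=2·atan2(√a, √(1-a))=1.398421986; dist=6371·c=8909.346 ≈ 8909.3 km; running total=23496.9 km
Leg 2 bearing: y=sinΔλ·cosφ2=0.95582931, x=cosφ1·sinφ2-sinφ1·cosφ2·cosΔλ=-0.23868503; θ=atan2(y, x)=104.0209° ≈ 104.0°
Leg 3: φ1=-0.2598237, φ2=0.1503165, Δφ=0.4101402, Δλ=0.6878343 rad; a=sin²(Δφ/2)+cosφ1·cosφ2·sin²(Δλ/2)=0.1501012583; c=2·atan2(√a, √(1-a))=0.795682371; dist=6371·c=5069.292 ≈ 5069.3 km; running total=28566.2 km
Leg 3 bearing: y=sinΔλ·cosφ2=0.62770646, x=cosφ1·sinφ2-sinφ1·cosφ2·cosΔλ=0.34098106; θ=atan2(y, x)=61.4884° ≈ 61.5°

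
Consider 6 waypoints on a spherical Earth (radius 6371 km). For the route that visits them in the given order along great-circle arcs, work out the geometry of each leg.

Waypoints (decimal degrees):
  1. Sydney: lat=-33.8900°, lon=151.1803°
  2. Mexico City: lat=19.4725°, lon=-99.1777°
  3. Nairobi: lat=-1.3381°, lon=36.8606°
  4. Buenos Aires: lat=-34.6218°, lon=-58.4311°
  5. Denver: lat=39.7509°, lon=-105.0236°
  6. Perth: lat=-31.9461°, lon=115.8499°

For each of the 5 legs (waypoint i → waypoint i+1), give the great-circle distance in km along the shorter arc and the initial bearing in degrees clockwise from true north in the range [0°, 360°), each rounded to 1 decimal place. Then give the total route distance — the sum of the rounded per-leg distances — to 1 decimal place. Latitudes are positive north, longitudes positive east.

Leg 1: φ1=-0.5914921, φ2=0.3398592, Δφ=0.9313513, Δλ=-4.3695714 rad; a=sin²(Δφ/2)+cosφ1·cosφ2·sin²(Δλ/2)=0.7244764430; c=2·atan2(√a, √(1-a))=2.036389469; dist=6371·c=12973.837 ≈ 12973.8 km; running total=12973.8 km
Leg 1 bearing: y=sinΔλ·cosφ2=0.88794120, x=cosφ1·sinφ2-sinφ1·cosφ2·cosΔλ=0.10000866; θ=atan2(y, x)=83.5739° ≈ 83.6°
Leg 2: φ1=0.3398592, φ2=-0.0233543, Δφ=-0.3632135, Δλ=2.3743162 rad; a=sin²(Δφ/2)+cosφ1·cosφ2·sin²(Δλ/2)=0.8431159131; c=2·atan2(√a, √(1-a))=2.327092180; dist=6371·c=14825.904 ≈ 14825.9 km; running total=27799.7 km
Leg 2 bearing: y=sinΔλ·cosφ2=0.69398806, x=cosφ1·sinφ2-sinφ1·cosφ2·cosΔλ=0.21786796; θ=atan2(y, x)=72.5710° ≈ 72.6°
Leg 3: φ1=-0.0233543, φ2=-0.6042644, Δφ=-0.5809102, Δλ=-1.6631539 rad; a=sin²(Δφ/2)+cosφ1·cosφ2·sin²(Δλ/2)=0.5313032787; c=2·atan2(√a, √(1-a))=1.633443855; dist=6371·c=10406.671 ≈ 10406.7 km; running total=38206.4 km
Leg 3 bearing: y=sinΔλ·cosφ2=-0.81941303, x=cosφ1·sinφ2-sinφ1·cosφ2·cosΔλ=-0.56977427; θ=atan2(y, x)=-124.8126° <0 so +360° → 235.1874° ≈ 235.2°
Leg 4: φ1=-0.6042644, φ2=0.6937841, Δφ=1.2980485, Δλ=-0.8131925 rad; a=sin²(Δφ/2)+cosφ1·cosφ2·sin²(Δλ/2)=0.4642684297; c=2·atan2(√a, √(1-a))=1.499272219; dist=6371·c=9551.863 ≈ 9551.9 km; running total=47758.3 km
Leg 4 bearing: y=sinΔλ·cosφ2=-0.55854455, x=cosφ1·sinφ2-sinφ1·cosφ2·cosΔλ=0.82639035; θ=atan2(y, x)=-34.0542° <0 so +360° → 325.9458° ≈ 325.9°
Leg 5: φ1=0.6937841, φ2=-0.5575646, Δφ=-1.2513487, Δλ=3.8549698 rad; a=sin²(Δφ/2)+cosφ1·cosφ2·sin²(Δλ/2)=0.9158276931; c=2·atan2(√a, √(1-a))=2.552878499; dist=6371·c=16264.389 ≈ 16264.4 km; running total=64022.7 km
Leg 5 bearing: y=sinΔλ·cosφ2=-0.55528115, x=cosφ1·sinφ2-sinφ1·cosφ2·cosΔλ=0.00348801; θ=atan2(y, x)=-89.6401° <0 so +360° → 270.3599° ≈ 270.4°

Leg 1: dist=12973.8 km, bearing=83.6°
Leg 2: dist=14825.9 km, bearing=72.6°
Leg 3: dist=10406.7 km, bearing=235.2°
Leg 4: dist=9551.9 km, bearing=325.9°
Leg 5: dist=16264.4 km, bearing=270.4°
Total: 64022.7 km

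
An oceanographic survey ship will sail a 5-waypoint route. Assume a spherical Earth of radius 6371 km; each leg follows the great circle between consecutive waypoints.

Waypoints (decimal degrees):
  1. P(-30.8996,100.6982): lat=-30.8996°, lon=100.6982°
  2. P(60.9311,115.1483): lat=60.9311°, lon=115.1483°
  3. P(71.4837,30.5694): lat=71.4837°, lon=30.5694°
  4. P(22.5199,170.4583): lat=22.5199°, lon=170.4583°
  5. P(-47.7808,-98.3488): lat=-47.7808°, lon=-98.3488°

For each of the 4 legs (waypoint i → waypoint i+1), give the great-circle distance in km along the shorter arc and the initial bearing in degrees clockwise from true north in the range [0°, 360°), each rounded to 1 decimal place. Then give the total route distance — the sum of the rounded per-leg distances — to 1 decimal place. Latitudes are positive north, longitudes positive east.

Leg 1: φ1=-0.5392998, φ2=1.0634483, Δφ=1.6027481, Δλ=0.2522018 rad; a=sin²(Δφ/2)+cosφ1·cosφ2·sin²(Δλ/2)=0.5225674315; c=2·atan2(√a, √(1-a))=1.615946528; dist=6371·c=10295.195 ≈ 10295.2 km; running total=10295.2 km
Leg 1 bearing: y=sinΔλ·cosφ2=0.12124017, x=cosφ1·sinφ2-sinφ1·cosφ2·cosΔλ=0.99159652; θ=atan2(y, x)=6.9708° ≈ 7.0°
Leg 2: φ1=1.0634483, φ2=1.2476259, Δφ=0.1841776, Δλ=-1.4761803 rad; a=sin²(Δφ/2)+cosφ1·cosφ2·sin²(Δλ/2)=0.0783163215; c=2·atan2(√a, √(1-a))=0.567276839; dist=6371·c=3614.121 ≈ 3614.1 km; running total=13909.3 km
Leg 2 bearing: y=sinΔλ·cosφ2=-0.31615400, x=cosφ1·sinφ2-sinφ1·cosφ2·cosΔλ=0.43448608; θ=atan2(y, x)=-36.0415° <0 so +360° → 323.9585° ≈ 324.0°
Leg 3: φ1=1.2476259, φ2=0.3930464, Δφ=-0.8545795, Δλ=2.4415219 rad; a=sin²(Δφ/2)+cosφ1·cosφ2·sin²(Δλ/2)=0.4305909902; c=2·atan2(√a, √(1-a))=1.431528549; dist=6371·c=9120.268 ≈ 9120.3 km; running total=23029.6 km
Leg 3 bearing: y=sinΔλ·cosφ2=0.59514387, x=cosφ1·sinφ2-sinφ1·cosφ2·cosΔλ=0.79153859; θ=atan2(y, x)=36.9389° ≈ 36.9°
Leg 4: φ1=0.3930464, φ2=-0.8339323, Δφ=-1.2269787, Δλ=-4.6915689 rad; a=sin²(Δφ/2)+cosφ1·cosφ2·sin²(Δλ/2)=0.6482838863; c=2·atan2(√a, √(1-a))=1.871893054; dist=6371·c=11925.831 ≈ 11925.8 km; running total=34955.4 km
Leg 4 bearing: y=sinΔλ·cosφ2=0.67182316, x=cosφ1·sinφ2-sinφ1·cosφ2·cosΔλ=-0.67874973; θ=atan2(y, x)=135.2938° ≈ 135.3°

Leg 1: dist=10295.2 km, bearing=7.0°
Leg 2: dist=3614.1 km, bearing=324.0°
Leg 3: dist=9120.3 km, bearing=36.9°
Leg 4: dist=11925.8 km, bearing=135.3°
Total: 34955.4 km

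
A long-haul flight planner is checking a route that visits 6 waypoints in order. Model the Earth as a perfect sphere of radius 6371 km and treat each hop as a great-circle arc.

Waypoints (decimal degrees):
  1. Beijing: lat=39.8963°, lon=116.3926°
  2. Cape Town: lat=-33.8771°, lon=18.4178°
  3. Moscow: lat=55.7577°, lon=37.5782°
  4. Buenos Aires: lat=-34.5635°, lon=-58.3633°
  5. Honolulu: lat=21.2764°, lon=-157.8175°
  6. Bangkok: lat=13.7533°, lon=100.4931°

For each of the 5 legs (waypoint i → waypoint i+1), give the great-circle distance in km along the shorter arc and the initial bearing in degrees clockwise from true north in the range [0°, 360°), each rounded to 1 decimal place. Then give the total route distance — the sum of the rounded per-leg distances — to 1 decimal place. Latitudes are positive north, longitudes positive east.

Leg 1: φ1=0.6963218, φ2=-0.5912669, Δφ=-1.2875887, Δλ=-1.7099828 rad; a=sin²(Δφ/2)+cosφ1·cosφ2·sin²(Δλ/2)=0.7229477400; c=2·atan2(√a, √(1-a))=2.032970780; dist=6371·c=12952.057 ≈ 12952.1 km; running total=12952.1 km
Leg 1 bearing: y=sinΔλ·cosφ2=-0.82220609, x=cosφ1·sinφ2-sinφ1·cosφ2·cosΔλ=-0.35377164; θ=atan2(y, x)=-113.2808° <0 so +360° → 246.7192° ≈ 246.7°
Leg 2: φ1=-0.5912669, φ2=0.9731554, Δφ=1.5644224, Δλ=0.3344121 rad; a=sin²(Δφ/2)+cosφ1·cosφ2·sin²(Δλ/2)=0.5097528056; c=2·atan2(√a, √(1-a))=1.590303175; dist=6371·c=10131.822 ≈ 10131.8 km; running total=23083.9 km
Leg 2 bearing: y=sinΔλ·cosφ2=0.18468392, x=cosφ1·sinφ2-sinφ1·cosφ2·cosΔλ=0.98260439; θ=atan2(y, x)=10.6448° ≈ 10.6°
Leg 3: φ1=0.9731554, φ2=-0.6032469, Δφ=-1.5764023, Δλ=-1.6744951 rad; a=sin²(Δφ/2)+cosφ1·cosφ2·sin²(Δλ/2)=0.7584743723; c=2·atan2(√a, √(1-a))=2.114078943; dist=6371·c=13468.797 ≈ 13468.8 km; running total=36552.7 km
Leg 3 bearing: y=sinΔλ·cosφ2=-0.81907420, x=cosφ1·sinφ2-sinφ1·cosφ2·cosΔλ=-0.24875983; θ=atan2(y, x)=-106.8940° <0 so +360° → 253.1060° ≈ 253.1°
Leg 4: φ1=-0.6032469, φ2=0.3713432, Δφ=0.9745901, Δλ=-1.7358032 rad; a=sin²(Δφ/2)+cosφ1·cosφ2·sin²(Δλ/2)=0.6659545307; c=2·atan2(√a, √(1-a))=1.909122970; dist=6371·c=12163.022 ≈ 12163.0 km; running total=48715.7 km
Leg 4 bearing: y=sinΔλ·cosφ2=-0.91918378, x=cosφ1·sinφ2-sinφ1·cosφ2·cosΔλ=0.21198479; θ=atan2(y, x)=-77.0133° <0 so +360° → 282.9867° ≈ 283.0°
Leg 5: φ1=0.3713432, φ2=0.2400404, Δφ=-0.1313029, Δλ=4.5083705 rad; a=sin²(Δφ/2)+cosφ1·cosφ2·sin²(Δλ/2)=0.5485573878; c=2·atan2(√a, √(1-a))=1.668064407; dist=6371·c=10627.238 ≈ 10627.2 km; running total=59342.9 km
Leg 5 bearing: y=sinΔλ·cosφ2=-0.95118333, x=cosφ1·sinφ2-sinφ1·cosφ2·cosΔλ=0.29294879; θ=atan2(y, x)=-72.8820° <0 so +360° → 287.1180° ≈ 287.1°

Leg 1: dist=12952.1 km, bearing=246.7°
Leg 2: dist=10131.8 km, bearing=10.6°
Leg 3: dist=13468.8 km, bearing=253.1°
Leg 4: dist=12163.0 km, bearing=283.0°
Leg 5: dist=10627.2 km, bearing=287.1°
Total: 59342.9 km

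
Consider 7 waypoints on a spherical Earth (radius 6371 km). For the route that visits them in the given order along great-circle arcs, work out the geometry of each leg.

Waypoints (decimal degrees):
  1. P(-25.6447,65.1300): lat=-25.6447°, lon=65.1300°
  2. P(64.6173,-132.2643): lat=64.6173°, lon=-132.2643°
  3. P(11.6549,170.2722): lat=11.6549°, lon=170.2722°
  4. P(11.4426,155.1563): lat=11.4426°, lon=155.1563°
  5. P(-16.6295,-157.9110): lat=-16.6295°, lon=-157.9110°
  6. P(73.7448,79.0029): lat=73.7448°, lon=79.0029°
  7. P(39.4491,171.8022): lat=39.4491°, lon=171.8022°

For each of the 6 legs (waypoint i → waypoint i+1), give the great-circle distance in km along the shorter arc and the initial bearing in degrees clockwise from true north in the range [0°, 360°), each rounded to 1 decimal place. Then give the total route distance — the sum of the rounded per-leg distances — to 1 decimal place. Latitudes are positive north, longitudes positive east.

Leg 1: dist=15505.5 km, bearing=11.4°
Leg 2: dist=7327.9 km, bearing=244.8°
Leg 3: dist=1646.8 km, bearing=270.7°
Leg 4: dist=6030.2 km, bearing=120.4°
Leg 5: dist=12777.1 km, bearing=345.0°
Leg 6: dist=5912.3 km, bearing=74.5°
Total: 49199.8 km

Leg 1: φ1=-0.4475845, φ2=1.1277846, Δφ=1.5753691, Δλ=-3.4451805 rad; a=sin²(Δφ/2)+cosφ1·cosφ2·sin²(Δλ/2)=0.8798875444; c=2·atan2(√a, √(1-a))=2.433763454; dist=6371·c=15505.507 ≈ 15505.5 km; running total=15505.5 km
Leg 1 bearing: y=sinΔλ·cosφ2=0.12814684, x=cosφ1·sinφ2-sinφ1·cosφ2·cosΔλ=0.63743251; θ=atan2(y, x)=11.3670° ≈ 11.4°
Leg 2: φ1=1.1277846, φ2=0.2034164, Δφ=-0.9243683, Δλ=5.2802580 rad; a=sin²(Δφ/2)+cosφ1·cosφ2·sin²(Δλ/2)=0.2958441685; c=2·atan2(√a, √(1-a))=1.150192569; dist=6371·c=7327.877 ≈ 7327.9 km; running total=22833.4 km
Leg 2 bearing: y=sinΔλ·cosφ2=-0.82566712, x=cosφ1·sinφ2-sinφ1·cosφ2·cosΔλ=-0.38930117; θ=atan2(y, x)=-115.2438° <0 so +360° → 244.7562° ≈ 244.8°
Leg 3: φ1=0.2034164, φ2=0.1997110, Δφ=-0.0037053, Δλ=-0.2638222 rad; a=sin²(Δφ/2)+cosφ1·cosφ2·sin²(Δλ/2)=0.0166098322; c=2·atan2(√a, √(1-a))=0.258477216; dist=6371·c=1646.758 ≈ 1646.8 km; running total=24480.2 km
Leg 3 bearing: y=sinΔλ·cosφ2=-0.25558930, x=cosφ1·sinφ2-sinφ1·cosφ2·cosΔλ=0.00314545; θ=atan2(y, x)=-89.2949° <0 so +360° → 270.7051° ≈ 270.7°
Leg 4: φ1=0.1997110, φ2=-0.2902395, Δφ=-0.4899506, Δλ=-5.4640552 rad; a=sin²(Δφ/2)+cosφ1·cosφ2·sin²(Δλ/2)=0.2077413166; c=2·atan2(√a, √(1-a))=0.946511226; dist=6371·c=6030.223 ≈ 6030.2 km; running total=30510.4 km
Leg 4 bearing: y=sinΔλ·cosφ2=0.69999703, x=cosφ1·sinφ2-sinφ1·cosφ2·cosΔλ=-0.41029697; θ=atan2(y, x)=120.3763° ≈ 120.4°
Leg 5: φ1=-0.2902395, φ2=1.2870896, Δφ=1.5773291, Δλ=4.1349276 rad; a=sin²(Δφ/2)+cosφ1·cosφ2·sin²(Δλ/2)=0.7105781418; c=2·atan2(√a, √(1-a))=2.005516131; dist=6371·c=12777.143 ≈ 12777.1 km; running total=43287.5 km
Leg 5 bearing: y=sinΔλ·cosφ2=-0.23452807, x=cosφ1·sinφ2-sinφ1·cosφ2·cosΔλ=0.87614152; θ=atan2(y, x)=-14.9858° <0 so +360° → 345.0142° ≈ 345.0°
Leg 6: φ1=1.2870896, φ2=0.6885167, Δφ=-0.5985729, Δλ=1.6196533 rad; a=sin²(Δφ/2)+cosφ1·cosφ2·sin²(Δλ/2)=0.2002819188; c=2·atan2(√a, √(1-a))=0.927999829; dist=6371·c=5912.287 ≈ 5912.3 km; running total=49199.8 km
Leg 6 bearing: y=sinΔλ·cosφ2=0.77126793, x=cosφ1·sinφ2-sinφ1·cosφ2·cosΔλ=0.21406091; θ=atan2(y, x)=74.4883° ≈ 74.5°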